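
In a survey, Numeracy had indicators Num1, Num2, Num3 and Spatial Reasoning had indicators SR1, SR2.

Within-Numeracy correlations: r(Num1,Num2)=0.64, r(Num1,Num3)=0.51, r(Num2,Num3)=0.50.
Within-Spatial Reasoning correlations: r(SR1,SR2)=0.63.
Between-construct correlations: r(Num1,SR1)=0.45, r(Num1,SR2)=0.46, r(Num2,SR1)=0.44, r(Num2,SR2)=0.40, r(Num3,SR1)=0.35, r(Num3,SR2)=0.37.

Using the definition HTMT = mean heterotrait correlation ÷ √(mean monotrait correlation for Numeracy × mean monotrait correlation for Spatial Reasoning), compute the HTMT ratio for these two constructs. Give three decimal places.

0.699

Mean heterotrait r = 2.47/6 = 0.4117.
Mean within-Num = 1.65/3 = 0.5500; mean within-SR = 0.63/1 = 0.6300.
Geometric mean = √(0.5500 × 0.6300) = 0.5886.
HTMT = 0.4117 / 0.5886 = 0.699.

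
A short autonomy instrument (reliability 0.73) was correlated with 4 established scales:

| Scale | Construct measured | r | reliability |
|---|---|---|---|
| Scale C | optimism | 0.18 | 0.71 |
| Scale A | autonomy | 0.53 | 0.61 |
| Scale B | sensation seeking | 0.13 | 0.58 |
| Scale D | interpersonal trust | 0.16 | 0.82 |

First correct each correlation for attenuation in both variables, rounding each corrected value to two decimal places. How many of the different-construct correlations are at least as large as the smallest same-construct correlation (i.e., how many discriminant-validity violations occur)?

Disattenuated r (r / √(r_scale · r_new)):
  Scale C (disc): 0.18 / √(0.71·0.73) = 0.25
  Scale A (conv): 0.53 / √(0.61·0.73) = 0.79
  Scale B (disc): 0.13 / √(0.58·0.73) = 0.20
  Scale D (disc): 0.16 / √(0.82·0.73) = 0.21
Smallest convergent = 0.79. Discriminant values: 0.25, 0.20, 0.21; count ≥ 0.79 → 0.

0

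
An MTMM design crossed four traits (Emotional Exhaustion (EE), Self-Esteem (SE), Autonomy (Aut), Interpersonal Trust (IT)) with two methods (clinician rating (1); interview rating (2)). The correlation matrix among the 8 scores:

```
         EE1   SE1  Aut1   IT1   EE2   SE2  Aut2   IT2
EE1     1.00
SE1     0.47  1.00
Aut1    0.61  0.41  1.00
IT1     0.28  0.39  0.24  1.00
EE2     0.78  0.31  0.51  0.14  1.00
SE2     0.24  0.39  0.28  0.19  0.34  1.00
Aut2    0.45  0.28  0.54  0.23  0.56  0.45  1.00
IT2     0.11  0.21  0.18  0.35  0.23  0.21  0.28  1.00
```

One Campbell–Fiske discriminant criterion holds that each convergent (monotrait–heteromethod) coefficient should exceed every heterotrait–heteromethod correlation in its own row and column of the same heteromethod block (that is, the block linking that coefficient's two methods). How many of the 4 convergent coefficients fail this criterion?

0

Checking each validity diagonal entry against its comparison values:
EE (methods 1·2): 0.78 vs {0.24, 0.31, 0.45, 0.51, 0.11, 0.14} → pass.
SE (methods 1·2): 0.39 vs {0.31, 0.24, 0.28, 0.28, 0.21, 0.19} → pass.
Aut (methods 1·2): 0.54 vs {0.51, 0.45, 0.28, 0.28, 0.18, 0.23} → pass.
IT (methods 1·2): 0.35 vs {0.14, 0.11, 0.19, 0.21, 0.23, 0.18} → pass.
0 of 4 fail.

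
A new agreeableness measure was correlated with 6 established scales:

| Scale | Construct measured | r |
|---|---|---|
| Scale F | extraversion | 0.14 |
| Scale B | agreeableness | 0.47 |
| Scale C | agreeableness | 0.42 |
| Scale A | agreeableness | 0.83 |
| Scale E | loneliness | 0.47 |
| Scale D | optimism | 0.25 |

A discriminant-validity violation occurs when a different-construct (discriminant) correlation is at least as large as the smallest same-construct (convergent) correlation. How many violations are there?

Convergent (same construct = agreeableness): Scale B, Scale C, Scale A.
Smallest convergent = 0.42. Discriminant values: 0.14, 0.47, 0.25; count ≥ 0.42 → 1.

1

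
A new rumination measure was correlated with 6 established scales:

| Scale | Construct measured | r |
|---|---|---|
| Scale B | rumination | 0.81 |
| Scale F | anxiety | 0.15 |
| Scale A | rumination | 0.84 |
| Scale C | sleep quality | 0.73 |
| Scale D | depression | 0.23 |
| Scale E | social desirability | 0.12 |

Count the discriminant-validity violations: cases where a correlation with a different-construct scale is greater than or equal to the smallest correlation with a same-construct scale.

Convergent (same construct = rumination): Scale B, Scale A.
Smallest convergent = 0.81. Discriminant values: 0.15, 0.73, 0.23, 0.12; count ≥ 0.81 → 0.

0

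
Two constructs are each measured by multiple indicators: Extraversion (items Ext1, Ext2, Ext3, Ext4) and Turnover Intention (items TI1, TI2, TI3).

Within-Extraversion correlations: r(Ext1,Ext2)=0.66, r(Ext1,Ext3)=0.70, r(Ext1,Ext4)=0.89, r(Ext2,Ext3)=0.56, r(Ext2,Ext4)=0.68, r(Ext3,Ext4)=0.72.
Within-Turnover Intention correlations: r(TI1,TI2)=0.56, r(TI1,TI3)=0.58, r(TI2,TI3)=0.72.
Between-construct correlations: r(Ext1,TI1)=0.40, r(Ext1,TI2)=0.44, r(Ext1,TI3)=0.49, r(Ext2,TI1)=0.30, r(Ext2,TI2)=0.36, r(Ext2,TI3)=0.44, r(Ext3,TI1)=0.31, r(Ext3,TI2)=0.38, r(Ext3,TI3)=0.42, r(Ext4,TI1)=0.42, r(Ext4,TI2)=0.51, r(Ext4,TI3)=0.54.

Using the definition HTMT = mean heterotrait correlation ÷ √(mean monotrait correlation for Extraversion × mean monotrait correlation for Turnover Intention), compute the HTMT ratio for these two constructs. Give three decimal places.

Mean heterotrait r = 5.01/12 = 0.4175.
Mean within-Ext = 4.21/6 = 0.7017; mean within-TI = 1.86/3 = 0.6200.
Geometric mean = √(0.7017 × 0.6200) = 0.6596.
HTMT = 0.4175 / 0.6596 = 0.633.

0.633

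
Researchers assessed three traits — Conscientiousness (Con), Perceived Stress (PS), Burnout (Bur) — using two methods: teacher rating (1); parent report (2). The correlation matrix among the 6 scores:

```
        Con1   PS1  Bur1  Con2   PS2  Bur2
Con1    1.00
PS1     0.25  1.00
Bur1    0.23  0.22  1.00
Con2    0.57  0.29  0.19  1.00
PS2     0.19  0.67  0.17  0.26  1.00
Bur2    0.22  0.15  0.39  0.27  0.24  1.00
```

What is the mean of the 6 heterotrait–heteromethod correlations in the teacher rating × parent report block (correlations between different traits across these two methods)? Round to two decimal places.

0.20

HTHM values (method 1 × method 2): 0.19, 0.22, 0.29, 0.15, 0.19, 0.17; mean = 1.21/6 = 0.20.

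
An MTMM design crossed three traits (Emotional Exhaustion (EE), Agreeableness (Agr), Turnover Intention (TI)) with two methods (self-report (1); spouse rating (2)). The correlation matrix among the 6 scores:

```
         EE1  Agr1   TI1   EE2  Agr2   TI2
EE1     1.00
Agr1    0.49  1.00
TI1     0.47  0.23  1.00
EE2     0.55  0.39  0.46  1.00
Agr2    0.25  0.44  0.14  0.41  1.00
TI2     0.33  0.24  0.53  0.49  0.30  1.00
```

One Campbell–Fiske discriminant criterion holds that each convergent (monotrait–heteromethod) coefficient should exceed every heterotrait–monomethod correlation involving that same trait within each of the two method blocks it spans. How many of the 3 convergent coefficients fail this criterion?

1

Convergent coefficients and their comparison sets:
EE (methods 1·2): 0.55 vs {0.49, 0.41, 0.47, 0.49} → pass.
Agr (methods 1·2): 0.44 vs {0.49, 0.41, 0.23, 0.30} → fail.
TI (methods 1·2): 0.53 vs {0.47, 0.49, 0.23, 0.30} → pass.
1 of 3 fail.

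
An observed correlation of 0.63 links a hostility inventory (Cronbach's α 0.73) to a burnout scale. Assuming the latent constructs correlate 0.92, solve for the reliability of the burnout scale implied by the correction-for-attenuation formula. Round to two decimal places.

0.64

r_true = r_obs / √(r_xx · r_yy) ⇒ 0.92 = 0.63 / √(0.73 · r_yy).
√(0.73 · r_yy) = 0.63 / 0.92 = 0.6848; 0.73 · r_yy = 0.4690; r_yy = 0.4690 / 0.73 ≈ 0.64.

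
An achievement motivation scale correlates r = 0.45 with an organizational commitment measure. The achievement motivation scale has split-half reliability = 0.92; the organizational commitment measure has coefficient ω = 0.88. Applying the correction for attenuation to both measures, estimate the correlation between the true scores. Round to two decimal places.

r_true = r_obs / √(r_xx · r_yy) = 0.45 / √(0.92 × 0.88) = 0.45 / √0.8096 = 0.45 / 0.8998 ≈ 0.50.

0.50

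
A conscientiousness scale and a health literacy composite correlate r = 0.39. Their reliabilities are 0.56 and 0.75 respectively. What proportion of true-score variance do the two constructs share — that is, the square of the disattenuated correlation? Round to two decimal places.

0.36

Disattenuated r = 0.39 / √(0.56 × 0.75) = 0.39 / 0.6481 = 0.6018.
Shared true-score variance = 0.6018² = 0.3622 ≈ 0.36.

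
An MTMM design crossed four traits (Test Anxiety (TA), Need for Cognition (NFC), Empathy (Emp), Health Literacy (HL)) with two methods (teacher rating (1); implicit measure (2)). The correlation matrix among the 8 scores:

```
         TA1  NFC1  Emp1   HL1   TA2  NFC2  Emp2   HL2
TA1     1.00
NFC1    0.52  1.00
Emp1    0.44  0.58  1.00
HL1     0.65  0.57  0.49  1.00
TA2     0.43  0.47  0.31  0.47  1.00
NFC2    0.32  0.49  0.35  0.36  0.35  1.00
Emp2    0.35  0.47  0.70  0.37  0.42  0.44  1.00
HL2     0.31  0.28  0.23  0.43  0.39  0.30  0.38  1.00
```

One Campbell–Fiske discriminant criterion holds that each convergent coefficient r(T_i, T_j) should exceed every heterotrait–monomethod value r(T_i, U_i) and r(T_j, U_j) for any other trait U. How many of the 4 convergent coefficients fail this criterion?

Convergent coefficients and their comparison sets:
TA (methods 1·2): 0.43 vs {0.52, 0.35, 0.44, 0.42, 0.65, 0.39} → fail.
NFC (methods 1·2): 0.49 vs {0.52, 0.35, 0.58, 0.44, 0.57, 0.30} → fail.
Emp (methods 1·2): 0.70 vs {0.44, 0.42, 0.58, 0.44, 0.49, 0.38} → pass.
HL (methods 1·2): 0.43 vs {0.65, 0.39, 0.57, 0.30, 0.49, 0.38} → fail.
3 of 4 fail.

3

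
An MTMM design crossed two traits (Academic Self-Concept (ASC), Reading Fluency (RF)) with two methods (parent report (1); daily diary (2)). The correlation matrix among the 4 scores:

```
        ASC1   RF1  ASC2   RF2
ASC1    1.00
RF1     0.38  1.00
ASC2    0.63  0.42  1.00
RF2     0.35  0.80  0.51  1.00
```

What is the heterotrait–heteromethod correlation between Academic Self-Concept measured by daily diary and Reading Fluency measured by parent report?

Different traits and methods: r(ASC2, RF1) = 0.42.

0.42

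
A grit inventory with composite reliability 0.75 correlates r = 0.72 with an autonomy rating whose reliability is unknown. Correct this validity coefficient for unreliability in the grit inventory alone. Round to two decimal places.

0.83

Single correction: r_c = r_obs / √r_xx = 0.72 / √0.75 = 0.72 / 0.8660 ≈ 0.83.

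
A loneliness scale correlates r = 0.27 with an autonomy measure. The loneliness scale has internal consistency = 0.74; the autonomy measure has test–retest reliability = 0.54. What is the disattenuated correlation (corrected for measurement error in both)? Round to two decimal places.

0.43

r_true = r_obs / √(r_xx · r_yy) = 0.27 / √(0.74 × 0.54) = 0.27 / √0.3996 = 0.27 / 0.6321 ≈ 0.43.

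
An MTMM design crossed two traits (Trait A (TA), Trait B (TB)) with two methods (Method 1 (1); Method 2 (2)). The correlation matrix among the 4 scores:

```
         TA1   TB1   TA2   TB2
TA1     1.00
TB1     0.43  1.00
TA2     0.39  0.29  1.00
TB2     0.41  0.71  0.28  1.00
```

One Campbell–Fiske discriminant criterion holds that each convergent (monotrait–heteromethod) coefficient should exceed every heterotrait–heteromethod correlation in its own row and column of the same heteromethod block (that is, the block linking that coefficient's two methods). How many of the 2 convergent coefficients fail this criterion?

1

Each convergent coefficient versus the relevant comparison correlations:
TA (methods 1·2): 0.39 vs {0.41, 0.29} → fail.
TB (methods 1·2): 0.71 vs {0.29, 0.41} → pass.
1 of 2 fail.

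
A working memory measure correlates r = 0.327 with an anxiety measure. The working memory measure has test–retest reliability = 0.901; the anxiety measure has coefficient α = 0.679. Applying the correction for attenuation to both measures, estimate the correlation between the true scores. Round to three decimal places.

0.418

r_true = r_obs / √(r_xx · r_yy) = 0.327 / √(0.901 × 0.679) = 0.327 / √0.611779 = 0.327 / 0.7822 ≈ 0.418.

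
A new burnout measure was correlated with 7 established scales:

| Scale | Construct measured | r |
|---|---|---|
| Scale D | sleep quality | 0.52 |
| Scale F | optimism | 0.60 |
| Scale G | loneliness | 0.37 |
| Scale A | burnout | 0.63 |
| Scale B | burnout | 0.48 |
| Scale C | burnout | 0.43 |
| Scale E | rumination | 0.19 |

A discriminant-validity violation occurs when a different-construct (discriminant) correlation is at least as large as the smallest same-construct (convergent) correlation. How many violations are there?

2

Convergent (same construct = burnout): Scale A, Scale B, Scale C.
Smallest convergent = 0.43. Discriminant values: 0.52, 0.60, 0.37, 0.19; count ≥ 0.43 → 2.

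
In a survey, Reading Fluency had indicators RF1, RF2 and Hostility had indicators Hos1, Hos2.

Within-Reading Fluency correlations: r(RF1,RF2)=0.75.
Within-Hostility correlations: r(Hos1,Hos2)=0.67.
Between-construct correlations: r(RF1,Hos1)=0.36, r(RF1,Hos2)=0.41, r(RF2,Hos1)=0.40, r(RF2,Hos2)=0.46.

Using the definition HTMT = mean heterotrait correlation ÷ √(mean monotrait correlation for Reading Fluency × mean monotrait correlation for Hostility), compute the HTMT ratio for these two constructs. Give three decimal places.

0.575

Between-construct mean = 1.63/4 = 0.4075.
Mean within-RF = 0.75/1 = 0.7500; mean within-Hos = 0.67/1 = 0.6700.
Geometric mean = √(0.7500 × 0.6700) = 0.7089.
HTMT = 0.4075 / 0.7089 = 0.575.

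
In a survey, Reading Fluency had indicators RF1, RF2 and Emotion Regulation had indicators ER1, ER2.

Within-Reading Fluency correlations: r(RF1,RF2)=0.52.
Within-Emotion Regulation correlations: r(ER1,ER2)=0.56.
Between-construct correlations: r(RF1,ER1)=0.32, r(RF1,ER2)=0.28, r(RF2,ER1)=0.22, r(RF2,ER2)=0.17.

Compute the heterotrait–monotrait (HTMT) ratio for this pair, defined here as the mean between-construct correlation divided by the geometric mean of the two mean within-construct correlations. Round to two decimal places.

Mean between = 0.99/4 = 0.2475.
Mean within-RF = 0.52/1 = 0.5200; mean within-ER = 0.56/1 = 0.5600.
Geometric mean = √(0.5200 × 0.5600) = 0.5396.
HTMT = 0.2475 / 0.5396 = 0.46.

0.46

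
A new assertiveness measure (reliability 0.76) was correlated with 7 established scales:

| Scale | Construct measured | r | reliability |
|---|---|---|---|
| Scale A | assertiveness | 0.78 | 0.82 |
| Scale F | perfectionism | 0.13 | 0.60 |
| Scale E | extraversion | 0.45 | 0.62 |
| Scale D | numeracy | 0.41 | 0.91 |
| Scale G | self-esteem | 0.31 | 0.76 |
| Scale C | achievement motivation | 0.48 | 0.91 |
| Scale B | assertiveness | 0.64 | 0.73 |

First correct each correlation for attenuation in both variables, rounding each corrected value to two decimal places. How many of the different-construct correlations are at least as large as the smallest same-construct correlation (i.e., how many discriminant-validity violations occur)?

Disattenuated r (r / √(r_scale · r_new)):
  Scale A (conv): 0.78 / √(0.82·0.76) = 0.99
  Scale F (disc): 0.13 / √(0.60·0.76) = 0.19
  Scale E (disc): 0.45 / √(0.62·0.76) = 0.66
  Scale D (disc): 0.41 / √(0.91·0.76) = 0.49
  Scale G (disc): 0.31 / √(0.76·0.76) = 0.41
  Scale C (disc): 0.48 / √(0.91·0.76) = 0.58
  Scale B (conv): 0.64 / √(0.73·0.76) = 0.86
Smallest convergent = 0.86. Discriminant values: 0.19, 0.66, 0.49, 0.41, 0.58; count ≥ 0.86 → 0.

0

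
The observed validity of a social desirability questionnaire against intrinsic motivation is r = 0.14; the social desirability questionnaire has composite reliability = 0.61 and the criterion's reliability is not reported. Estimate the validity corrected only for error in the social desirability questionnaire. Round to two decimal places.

0.18

Single correction: r_c = r_obs / √r_xx = 0.14 / √0.61 = 0.14 / 0.7810 ≈ 0.18.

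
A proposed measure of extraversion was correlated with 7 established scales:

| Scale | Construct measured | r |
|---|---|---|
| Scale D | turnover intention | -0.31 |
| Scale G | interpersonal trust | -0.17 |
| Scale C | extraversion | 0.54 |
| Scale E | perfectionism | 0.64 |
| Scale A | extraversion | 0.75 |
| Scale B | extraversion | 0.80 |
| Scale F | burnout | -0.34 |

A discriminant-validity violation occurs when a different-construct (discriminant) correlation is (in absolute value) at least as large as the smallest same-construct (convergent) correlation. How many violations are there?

1

Convergent (same construct = extraversion): Scale C, Scale A, Scale B.
Smallest convergent = 0.54. Discriminant |r|: 0.31, 0.17, 0.64, 0.34; count ≥ 0.54 → 1.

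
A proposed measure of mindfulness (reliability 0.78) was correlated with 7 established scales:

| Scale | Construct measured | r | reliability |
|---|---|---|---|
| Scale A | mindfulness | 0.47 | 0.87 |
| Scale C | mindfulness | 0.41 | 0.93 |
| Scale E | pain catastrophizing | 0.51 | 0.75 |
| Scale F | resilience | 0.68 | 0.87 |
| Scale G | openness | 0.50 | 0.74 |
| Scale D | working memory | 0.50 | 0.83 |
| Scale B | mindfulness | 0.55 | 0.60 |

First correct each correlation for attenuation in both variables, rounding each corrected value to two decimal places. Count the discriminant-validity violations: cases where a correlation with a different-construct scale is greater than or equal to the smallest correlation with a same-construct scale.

Disattenuated r (r / √(r_scale · r_new)):
  Scale A (conv): 0.47 / √(0.87·0.78) = 0.57
  Scale C (conv): 0.41 / √(0.93·0.78) = 0.48
  Scale E (disc): 0.51 / √(0.75·0.78) = 0.67
  Scale F (disc): 0.68 / √(0.87·0.78) = 0.83
  Scale G (disc): 0.50 / √(0.74·0.78) = 0.66
  Scale D (disc): 0.50 / √(0.83·0.78) = 0.62
  Scale B (conv): 0.55 / √(0.60·0.78) = 0.80
Smallest convergent = 0.48. Discriminant values: 0.67, 0.83, 0.66, 0.62; count ≥ 0.48 → 4.

4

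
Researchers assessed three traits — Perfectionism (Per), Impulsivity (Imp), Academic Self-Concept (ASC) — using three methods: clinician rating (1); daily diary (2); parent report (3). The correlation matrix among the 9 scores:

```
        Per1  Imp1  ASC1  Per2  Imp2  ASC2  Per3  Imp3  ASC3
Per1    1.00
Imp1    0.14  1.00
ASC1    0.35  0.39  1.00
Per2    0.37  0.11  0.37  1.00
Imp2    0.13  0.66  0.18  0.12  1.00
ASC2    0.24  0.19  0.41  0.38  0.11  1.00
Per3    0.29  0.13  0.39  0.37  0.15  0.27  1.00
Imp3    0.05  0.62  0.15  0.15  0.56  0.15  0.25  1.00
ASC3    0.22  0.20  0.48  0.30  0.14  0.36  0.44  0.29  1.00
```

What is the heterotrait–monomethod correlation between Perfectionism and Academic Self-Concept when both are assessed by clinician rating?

0.35

Different traits, same method: r(Per1, ASC1) = 0.35.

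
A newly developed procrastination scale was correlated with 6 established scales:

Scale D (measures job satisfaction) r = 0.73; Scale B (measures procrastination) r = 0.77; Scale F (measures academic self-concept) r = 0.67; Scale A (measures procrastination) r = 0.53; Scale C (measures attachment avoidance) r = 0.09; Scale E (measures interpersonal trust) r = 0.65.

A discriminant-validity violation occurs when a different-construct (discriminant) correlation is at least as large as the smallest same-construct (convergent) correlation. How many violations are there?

Convergent (same construct = procrastination): Scale B, Scale A.
Smallest convergent = 0.53. Discriminant values: 0.73, 0.67, 0.09, 0.65; count ≥ 0.53 → 3.

3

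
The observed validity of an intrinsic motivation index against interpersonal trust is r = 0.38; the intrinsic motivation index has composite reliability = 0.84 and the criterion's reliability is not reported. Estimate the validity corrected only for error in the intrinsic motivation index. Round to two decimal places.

Single correction: r_c = r_obs / √r_xx = 0.38 / √0.84 = 0.38 / 0.9165 ≈ 0.41.

0.41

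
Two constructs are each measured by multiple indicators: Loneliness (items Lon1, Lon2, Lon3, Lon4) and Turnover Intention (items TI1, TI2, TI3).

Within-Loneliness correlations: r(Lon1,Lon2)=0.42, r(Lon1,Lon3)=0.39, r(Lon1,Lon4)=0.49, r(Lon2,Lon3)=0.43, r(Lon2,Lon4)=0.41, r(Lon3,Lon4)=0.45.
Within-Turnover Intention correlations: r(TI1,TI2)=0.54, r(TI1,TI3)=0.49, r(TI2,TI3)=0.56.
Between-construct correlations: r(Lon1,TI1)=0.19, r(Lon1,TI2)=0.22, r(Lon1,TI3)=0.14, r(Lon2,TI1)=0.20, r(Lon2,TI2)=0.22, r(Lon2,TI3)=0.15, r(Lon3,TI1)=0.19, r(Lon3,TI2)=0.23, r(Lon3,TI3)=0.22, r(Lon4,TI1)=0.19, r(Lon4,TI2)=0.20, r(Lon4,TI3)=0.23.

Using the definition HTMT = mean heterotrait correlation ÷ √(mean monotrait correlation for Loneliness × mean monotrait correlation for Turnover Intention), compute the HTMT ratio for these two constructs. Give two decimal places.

0.41

Between-construct mean = 2.38/12 = 0.1983.
Mean within-Lon = 2.59/6 = 0.4317; mean within-TI = 1.59/3 = 0.5300.
Geometric mean = √(0.4317 × 0.5300) = 0.4783.
HTMT = 0.1983 / 0.4783 = 0.41.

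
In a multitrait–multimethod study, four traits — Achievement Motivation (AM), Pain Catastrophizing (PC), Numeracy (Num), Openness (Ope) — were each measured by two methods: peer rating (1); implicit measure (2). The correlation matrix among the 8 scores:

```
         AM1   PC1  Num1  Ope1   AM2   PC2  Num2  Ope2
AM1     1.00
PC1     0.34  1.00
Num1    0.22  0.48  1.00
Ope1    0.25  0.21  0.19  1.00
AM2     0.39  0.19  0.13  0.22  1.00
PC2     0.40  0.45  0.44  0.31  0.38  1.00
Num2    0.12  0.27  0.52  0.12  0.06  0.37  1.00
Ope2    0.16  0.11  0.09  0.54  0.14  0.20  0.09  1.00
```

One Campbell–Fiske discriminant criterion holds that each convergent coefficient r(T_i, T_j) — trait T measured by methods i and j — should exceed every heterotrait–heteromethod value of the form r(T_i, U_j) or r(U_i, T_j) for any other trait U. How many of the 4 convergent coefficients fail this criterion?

1

Convergent coefficients and their comparison sets:
AM (methods 1·2): 0.39 vs {0.40, 0.19, 0.12, 0.13, 0.16, 0.22} → fail.
PC (methods 1·2): 0.45 vs {0.19, 0.40, 0.27, 0.44, 0.11, 0.31} → pass.
Num (methods 1·2): 0.52 vs {0.13, 0.12, 0.44, 0.27, 0.09, 0.12} → pass.
Ope (methods 1·2): 0.54 vs {0.22, 0.16, 0.31, 0.11, 0.12, 0.09} → pass.
1 of 4 fail.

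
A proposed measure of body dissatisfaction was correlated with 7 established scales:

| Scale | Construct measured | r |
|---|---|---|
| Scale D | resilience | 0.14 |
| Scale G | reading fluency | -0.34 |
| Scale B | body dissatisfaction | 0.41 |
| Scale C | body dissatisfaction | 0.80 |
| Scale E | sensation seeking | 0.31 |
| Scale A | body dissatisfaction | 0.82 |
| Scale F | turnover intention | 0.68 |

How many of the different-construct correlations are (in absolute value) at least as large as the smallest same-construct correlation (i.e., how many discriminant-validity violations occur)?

1

Convergent (same construct = body dissatisfaction): Scale B, Scale C, Scale A.
Smallest convergent = 0.41. Discriminant |r|: 0.14, 0.34, 0.31, 0.68; count ≥ 0.41 → 1.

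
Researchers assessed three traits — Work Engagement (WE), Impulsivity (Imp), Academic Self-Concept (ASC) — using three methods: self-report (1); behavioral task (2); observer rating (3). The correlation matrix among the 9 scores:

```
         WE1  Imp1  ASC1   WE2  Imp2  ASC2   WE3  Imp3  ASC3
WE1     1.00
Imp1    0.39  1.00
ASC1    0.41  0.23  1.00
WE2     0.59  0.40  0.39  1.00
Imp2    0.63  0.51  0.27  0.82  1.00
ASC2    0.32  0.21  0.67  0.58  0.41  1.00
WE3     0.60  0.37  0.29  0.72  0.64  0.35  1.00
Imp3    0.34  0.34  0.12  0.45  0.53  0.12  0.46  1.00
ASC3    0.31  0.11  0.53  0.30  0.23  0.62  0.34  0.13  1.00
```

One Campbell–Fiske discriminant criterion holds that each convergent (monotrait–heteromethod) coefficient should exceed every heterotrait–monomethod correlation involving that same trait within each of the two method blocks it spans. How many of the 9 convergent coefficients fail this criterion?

Checking each validity diagonal entry against its comparison values:
WE (methods 1·2): 0.59 vs {0.39, 0.82, 0.41, 0.58} → fail.
WE (methods 1·3): 0.60 vs {0.39, 0.46, 0.41, 0.34} → pass.
WE (methods 2·3): 0.72 vs {0.82, 0.46, 0.58, 0.34} → fail.
Imp (methods 1·2): 0.51 vs {0.39, 0.82, 0.23, 0.41} → fail.
Imp (methods 1·3): 0.34 vs {0.39, 0.46, 0.23, 0.13} → fail.
Imp (methods 2·3): 0.53 vs {0.82, 0.46, 0.41, 0.13} → fail.
ASC (methods 1·2): 0.67 vs {0.41, 0.58, 0.23, 0.41} → pass.
ASC (methods 1·3): 0.53 vs {0.41, 0.34, 0.23, 0.13} → pass.
ASC (methods 2·3): 0.62 vs {0.58, 0.34, 0.41, 0.13} → pass.
5 of 9 fail.

5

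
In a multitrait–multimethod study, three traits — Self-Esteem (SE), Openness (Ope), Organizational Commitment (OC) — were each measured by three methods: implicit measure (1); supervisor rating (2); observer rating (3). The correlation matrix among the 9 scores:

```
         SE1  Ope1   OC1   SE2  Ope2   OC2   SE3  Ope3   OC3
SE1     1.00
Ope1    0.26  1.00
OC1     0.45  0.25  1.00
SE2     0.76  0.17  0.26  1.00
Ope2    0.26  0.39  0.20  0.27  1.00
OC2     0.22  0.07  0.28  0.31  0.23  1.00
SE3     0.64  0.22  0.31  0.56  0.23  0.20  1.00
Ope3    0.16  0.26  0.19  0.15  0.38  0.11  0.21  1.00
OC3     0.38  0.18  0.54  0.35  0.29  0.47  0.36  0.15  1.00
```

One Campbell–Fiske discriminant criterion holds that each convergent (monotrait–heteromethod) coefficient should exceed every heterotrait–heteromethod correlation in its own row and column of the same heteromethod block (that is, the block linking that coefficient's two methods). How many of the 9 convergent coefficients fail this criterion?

0

Each convergent coefficient versus the relevant comparison correlations:
SE (methods 1·2): 0.76 vs {0.26, 0.17, 0.22, 0.26} → pass.
SE (methods 1·3): 0.64 vs {0.16, 0.22, 0.38, 0.31} → pass.
SE (methods 2·3): 0.56 vs {0.15, 0.23, 0.35, 0.20} → pass.
Ope (methods 1·2): 0.39 vs {0.17, 0.26, 0.07, 0.20} → pass.
Ope (methods 1·3): 0.26 vs {0.22, 0.16, 0.18, 0.19} → pass.
Ope (methods 2·3): 0.38 vs {0.23, 0.15, 0.29, 0.11} → pass.
OC (methods 1·2): 0.28 vs {0.26, 0.22, 0.20, 0.07} → pass.
OC (methods 1·3): 0.54 vs {0.31, 0.38, 0.19, 0.18} → pass.
OC (methods 2·3): 0.47 vs {0.20, 0.35, 0.11, 0.29} → pass.
0 of 9 fail.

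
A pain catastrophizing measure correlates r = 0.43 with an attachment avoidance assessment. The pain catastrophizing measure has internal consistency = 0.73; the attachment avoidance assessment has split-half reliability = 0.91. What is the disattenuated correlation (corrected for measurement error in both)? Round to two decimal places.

0.53

r_true = r_obs / √(r_xx · r_yy) = 0.43 / √(0.73 × 0.91) = 0.43 / √0.6643 = 0.43 / 0.8150 ≈ 0.53.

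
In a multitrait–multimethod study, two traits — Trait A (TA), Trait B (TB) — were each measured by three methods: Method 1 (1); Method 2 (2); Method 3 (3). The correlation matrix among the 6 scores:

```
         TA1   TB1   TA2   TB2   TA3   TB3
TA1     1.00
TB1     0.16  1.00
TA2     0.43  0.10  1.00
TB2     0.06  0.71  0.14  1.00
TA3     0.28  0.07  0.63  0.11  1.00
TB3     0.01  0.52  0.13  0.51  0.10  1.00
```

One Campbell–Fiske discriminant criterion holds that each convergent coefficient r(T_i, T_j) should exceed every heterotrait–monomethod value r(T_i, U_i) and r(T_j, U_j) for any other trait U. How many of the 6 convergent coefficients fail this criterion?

Checking each validity diagonal entry against its comparison values:
TA (methods 1·2): 0.43 vs {0.16, 0.14} → pass.
TA (methods 1·3): 0.28 vs {0.16, 0.10} → pass.
TA (methods 2·3): 0.63 vs {0.14, 0.10} → pass.
TB (methods 1·2): 0.71 vs {0.16, 0.14} → pass.
TB (methods 1·3): 0.52 vs {0.16, 0.10} → pass.
TB (methods 2·3): 0.51 vs {0.14, 0.10} → pass.
0 of 6 fail.

0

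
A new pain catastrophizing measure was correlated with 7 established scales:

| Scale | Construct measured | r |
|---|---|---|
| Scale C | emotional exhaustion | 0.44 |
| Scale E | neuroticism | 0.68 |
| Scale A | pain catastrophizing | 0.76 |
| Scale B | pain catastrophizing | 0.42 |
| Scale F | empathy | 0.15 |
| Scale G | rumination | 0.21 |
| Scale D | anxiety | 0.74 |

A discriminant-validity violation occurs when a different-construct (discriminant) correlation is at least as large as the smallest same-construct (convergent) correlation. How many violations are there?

3

Convergent (same construct = pain catastrophizing): Scale A, Scale B.
Smallest convergent = 0.42. Discriminant values: 0.44, 0.68, 0.15, 0.21, 0.74; count ≥ 0.42 → 3.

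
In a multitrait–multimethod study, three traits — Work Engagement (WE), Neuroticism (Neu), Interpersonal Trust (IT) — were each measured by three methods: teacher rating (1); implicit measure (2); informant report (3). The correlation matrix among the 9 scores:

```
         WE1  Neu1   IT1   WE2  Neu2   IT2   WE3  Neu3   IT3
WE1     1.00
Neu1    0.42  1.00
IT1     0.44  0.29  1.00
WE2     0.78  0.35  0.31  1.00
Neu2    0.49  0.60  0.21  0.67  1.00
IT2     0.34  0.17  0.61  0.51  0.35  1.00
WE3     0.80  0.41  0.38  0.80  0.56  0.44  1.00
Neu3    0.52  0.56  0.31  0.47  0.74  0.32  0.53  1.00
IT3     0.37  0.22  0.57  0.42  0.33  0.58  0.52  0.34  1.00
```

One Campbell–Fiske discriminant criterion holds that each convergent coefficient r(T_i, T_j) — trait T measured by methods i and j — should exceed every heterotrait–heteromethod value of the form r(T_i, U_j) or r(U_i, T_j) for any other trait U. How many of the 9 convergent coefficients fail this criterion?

Checking each validity diagonal entry against its comparison values:
WE (methods 1·2): 0.78 vs {0.49, 0.35, 0.34, 0.31} → pass.
WE (methods 1·3): 0.80 vs {0.52, 0.41, 0.37, 0.38} → pass.
WE (methods 2·3): 0.80 vs {0.47, 0.56, 0.42, 0.44} → pass.
Neu (methods 1·2): 0.60 vs {0.35, 0.49, 0.17, 0.21} → pass.
Neu (methods 1·3): 0.56 vs {0.41, 0.52, 0.22, 0.31} → pass.
Neu (methods 2·3): 0.74 vs {0.56, 0.47, 0.33, 0.32} → pass.
IT (methods 1·2): 0.61 vs {0.31, 0.34, 0.21, 0.17} → pass.
IT (methods 1·3): 0.57 vs {0.38, 0.37, 0.31, 0.22} → pass.
IT (methods 2·3): 0.58 vs {0.44, 0.42, 0.32, 0.33} → pass.
0 of 9 fail.

0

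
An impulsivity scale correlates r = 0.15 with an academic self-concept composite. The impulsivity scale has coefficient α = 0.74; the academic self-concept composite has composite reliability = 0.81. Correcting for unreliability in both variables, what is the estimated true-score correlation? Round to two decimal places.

r_true = r_obs / √(r_xx · r_yy) = 0.15 / √(0.74 × 0.81) = 0.15 / √0.5994 = 0.15 / 0.7742 ≈ 0.19.

0.19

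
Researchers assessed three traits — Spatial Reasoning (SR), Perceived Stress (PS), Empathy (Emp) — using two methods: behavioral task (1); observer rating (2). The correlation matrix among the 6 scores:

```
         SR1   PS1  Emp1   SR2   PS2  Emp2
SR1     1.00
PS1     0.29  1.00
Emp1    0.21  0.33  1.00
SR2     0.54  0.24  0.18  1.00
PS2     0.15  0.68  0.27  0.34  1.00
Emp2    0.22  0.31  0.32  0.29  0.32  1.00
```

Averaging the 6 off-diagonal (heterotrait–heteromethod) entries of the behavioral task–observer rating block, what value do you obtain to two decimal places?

HTHM values (method 1 × method 2): 0.15, 0.22, 0.24, 0.31, 0.18, 0.27; mean = 1.37/6 = 0.23.

0.23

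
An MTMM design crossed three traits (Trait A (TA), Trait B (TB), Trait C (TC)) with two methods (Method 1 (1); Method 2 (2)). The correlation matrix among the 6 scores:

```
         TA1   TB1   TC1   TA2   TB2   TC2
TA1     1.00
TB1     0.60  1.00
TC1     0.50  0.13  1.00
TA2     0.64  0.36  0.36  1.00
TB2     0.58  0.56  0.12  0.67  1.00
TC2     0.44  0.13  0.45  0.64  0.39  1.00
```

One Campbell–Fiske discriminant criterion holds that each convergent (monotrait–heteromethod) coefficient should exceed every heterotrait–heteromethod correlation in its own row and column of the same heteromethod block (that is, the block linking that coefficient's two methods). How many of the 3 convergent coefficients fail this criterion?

Checking each validity diagonal entry against its comparison values:
TA (methods 1·2): 0.64 vs {0.58, 0.36, 0.44, 0.36} → pass.
TB (methods 1·2): 0.56 vs {0.36, 0.58, 0.13, 0.12} → fail.
TC (methods 1·2): 0.45 vs {0.36, 0.44, 0.12, 0.13} → pass.
1 of 3 fail.

1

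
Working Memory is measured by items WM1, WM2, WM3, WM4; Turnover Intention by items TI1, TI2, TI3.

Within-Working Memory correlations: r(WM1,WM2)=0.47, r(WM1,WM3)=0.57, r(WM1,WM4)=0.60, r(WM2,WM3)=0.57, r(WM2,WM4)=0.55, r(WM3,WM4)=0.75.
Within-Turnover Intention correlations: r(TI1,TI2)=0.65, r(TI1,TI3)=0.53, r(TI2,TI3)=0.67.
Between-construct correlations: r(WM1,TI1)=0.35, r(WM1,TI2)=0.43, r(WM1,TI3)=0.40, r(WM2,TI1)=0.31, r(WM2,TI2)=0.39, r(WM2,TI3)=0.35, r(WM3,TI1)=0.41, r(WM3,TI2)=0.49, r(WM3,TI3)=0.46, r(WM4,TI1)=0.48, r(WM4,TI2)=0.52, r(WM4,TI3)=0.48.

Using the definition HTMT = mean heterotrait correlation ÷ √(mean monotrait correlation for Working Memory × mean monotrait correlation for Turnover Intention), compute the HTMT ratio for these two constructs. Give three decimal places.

0.703

Mean between = 5.07/12 = 0.4225.
Mean within-WM = 3.51/6 = 0.5850; mean within-TI = 1.85/3 = 0.6167.
Geometric mean = √(0.5850 × 0.6167) = 0.6006.
HTMT = 0.4225 / 0.6006 = 0.703.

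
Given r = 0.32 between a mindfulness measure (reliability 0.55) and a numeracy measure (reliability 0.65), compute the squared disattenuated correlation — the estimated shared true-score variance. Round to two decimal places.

0.29

Disattenuated r = 0.32 / √(0.55 × 0.65) = 0.32 / 0.5979 = 0.5352.
Shared true-score variance = 0.5352² = 0.2864 ≈ 0.29.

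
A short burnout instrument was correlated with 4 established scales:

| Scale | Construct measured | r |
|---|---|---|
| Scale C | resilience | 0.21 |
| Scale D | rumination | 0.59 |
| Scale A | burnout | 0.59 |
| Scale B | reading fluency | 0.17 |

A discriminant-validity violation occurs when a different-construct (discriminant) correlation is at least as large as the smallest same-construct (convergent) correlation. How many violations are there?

1

Convergent (same construct = burnout): Scale A.
Smallest convergent = 0.59. Discriminant values: 0.21, 0.59, 0.17; count ≥ 0.59 → 1.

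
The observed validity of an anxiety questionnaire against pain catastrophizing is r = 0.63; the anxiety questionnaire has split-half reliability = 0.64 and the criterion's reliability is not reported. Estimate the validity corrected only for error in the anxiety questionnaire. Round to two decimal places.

Single correction: r_c = r_obs / √r_xx = 0.63 / √0.64 = 0.63 / 0.8000 ≈ 0.79.

0.79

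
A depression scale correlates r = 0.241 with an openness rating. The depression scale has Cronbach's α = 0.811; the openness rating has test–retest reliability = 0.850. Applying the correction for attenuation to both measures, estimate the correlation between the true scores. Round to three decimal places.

0.290

r_true = r_obs / √(r_xx · r_yy) = 0.241 / √(0.811 × 0.850) = 0.241 / √0.689350 = 0.241 / 0.8303 ≈ 0.290.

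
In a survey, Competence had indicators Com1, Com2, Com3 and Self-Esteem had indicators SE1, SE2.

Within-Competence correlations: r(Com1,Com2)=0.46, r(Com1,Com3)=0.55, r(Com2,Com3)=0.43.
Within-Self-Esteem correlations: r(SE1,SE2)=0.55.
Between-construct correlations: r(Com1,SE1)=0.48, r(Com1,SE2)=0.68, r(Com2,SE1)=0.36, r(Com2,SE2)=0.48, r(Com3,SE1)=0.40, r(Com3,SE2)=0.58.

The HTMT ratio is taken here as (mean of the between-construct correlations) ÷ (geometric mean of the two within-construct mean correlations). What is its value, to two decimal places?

0.97

Mean heterotrait r = 2.98/6 = 0.4967.
Mean within-Com = 1.44/3 = 0.4800; mean within-SE = 0.55/1 = 0.5500.
Geometric mean = √(0.4800 × 0.5500) = 0.5138.
HTMT = 0.4967 / 0.5138 = 0.97.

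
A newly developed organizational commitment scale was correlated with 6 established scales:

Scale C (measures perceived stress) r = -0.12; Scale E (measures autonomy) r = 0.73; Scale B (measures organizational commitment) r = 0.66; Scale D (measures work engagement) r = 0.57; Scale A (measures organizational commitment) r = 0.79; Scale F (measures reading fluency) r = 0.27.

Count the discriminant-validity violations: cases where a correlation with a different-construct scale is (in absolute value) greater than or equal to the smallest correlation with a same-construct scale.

Convergent (same construct = organizational commitment): Scale B, Scale A.
Smallest convergent = 0.66. Discriminant |r|: 0.12, 0.73, 0.57, 0.27; count ≥ 0.66 → 1.

1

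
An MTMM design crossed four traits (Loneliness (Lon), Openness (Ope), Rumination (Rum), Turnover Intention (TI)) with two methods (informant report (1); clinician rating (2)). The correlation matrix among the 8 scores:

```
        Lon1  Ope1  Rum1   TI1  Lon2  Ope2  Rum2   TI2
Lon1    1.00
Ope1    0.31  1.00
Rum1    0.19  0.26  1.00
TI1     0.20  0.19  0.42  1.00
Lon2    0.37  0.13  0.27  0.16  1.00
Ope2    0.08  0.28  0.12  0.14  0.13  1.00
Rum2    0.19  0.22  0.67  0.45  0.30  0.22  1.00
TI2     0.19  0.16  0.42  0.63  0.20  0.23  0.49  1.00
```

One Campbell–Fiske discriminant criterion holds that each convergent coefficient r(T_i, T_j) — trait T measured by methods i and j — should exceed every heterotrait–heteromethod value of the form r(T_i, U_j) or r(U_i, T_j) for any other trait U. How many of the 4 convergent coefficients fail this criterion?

Each convergent coefficient versus the relevant comparison correlations:
Lon (methods 1·2): 0.37 vs {0.08, 0.13, 0.19, 0.27, 0.19, 0.16} → pass.
Ope (methods 1·2): 0.28 vs {0.13, 0.08, 0.22, 0.12, 0.16, 0.14} → pass.
Rum (methods 1·2): 0.67 vs {0.27, 0.19, 0.12, 0.22, 0.42, 0.45} → pass.
TI (methods 1·2): 0.63 vs {0.16, 0.19, 0.14, 0.16, 0.45, 0.42} → pass.
0 of 4 fail.

0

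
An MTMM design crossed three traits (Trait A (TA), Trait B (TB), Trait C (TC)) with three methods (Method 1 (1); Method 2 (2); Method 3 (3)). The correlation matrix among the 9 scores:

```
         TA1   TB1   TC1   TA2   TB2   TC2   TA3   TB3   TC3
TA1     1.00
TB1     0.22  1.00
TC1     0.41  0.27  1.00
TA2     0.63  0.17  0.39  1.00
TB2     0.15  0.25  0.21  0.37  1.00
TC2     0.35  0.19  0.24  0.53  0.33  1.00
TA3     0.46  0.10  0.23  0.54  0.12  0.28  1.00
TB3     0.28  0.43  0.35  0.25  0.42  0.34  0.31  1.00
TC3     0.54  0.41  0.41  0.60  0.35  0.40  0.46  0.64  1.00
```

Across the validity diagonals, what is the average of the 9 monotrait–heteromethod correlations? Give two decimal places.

Convergent values: 0.63, 0.46, 0.54, 0.25, 0.43, 0.42, 0.24, 0.41, 0.40; mean = 3.78/9 = 0.42.

0.42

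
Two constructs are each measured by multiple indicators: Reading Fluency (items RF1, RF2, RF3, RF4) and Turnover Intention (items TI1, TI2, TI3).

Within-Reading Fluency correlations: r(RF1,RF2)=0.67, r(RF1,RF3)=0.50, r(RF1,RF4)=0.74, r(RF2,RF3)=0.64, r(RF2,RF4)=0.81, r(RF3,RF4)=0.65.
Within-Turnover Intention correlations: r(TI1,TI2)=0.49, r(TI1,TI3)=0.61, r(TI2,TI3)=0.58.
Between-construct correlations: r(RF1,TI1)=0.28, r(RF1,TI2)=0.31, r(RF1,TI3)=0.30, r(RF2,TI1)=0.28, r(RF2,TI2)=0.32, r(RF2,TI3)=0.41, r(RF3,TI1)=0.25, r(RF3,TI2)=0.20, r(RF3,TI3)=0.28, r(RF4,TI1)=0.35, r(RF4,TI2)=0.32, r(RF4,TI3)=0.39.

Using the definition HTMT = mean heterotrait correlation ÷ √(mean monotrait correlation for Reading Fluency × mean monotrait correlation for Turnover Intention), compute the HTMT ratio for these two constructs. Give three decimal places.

Mean between = 3.69/12 = 0.3075.
Mean within-RF = 4.01/6 = 0.6683; mean within-TI = 1.68/3 = 0.5600.
Geometric mean = √(0.6683 × 0.5600) = 0.6118.
HTMT = 0.3075 / 0.6118 = 0.503.

0.503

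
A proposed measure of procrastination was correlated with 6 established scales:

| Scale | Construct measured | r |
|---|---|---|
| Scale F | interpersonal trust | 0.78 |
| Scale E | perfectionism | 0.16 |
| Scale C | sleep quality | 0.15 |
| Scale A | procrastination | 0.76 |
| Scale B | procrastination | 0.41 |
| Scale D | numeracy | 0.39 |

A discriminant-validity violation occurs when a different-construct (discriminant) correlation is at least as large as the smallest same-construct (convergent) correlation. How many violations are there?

1

Convergent (same construct = procrastination): Scale A, Scale B.
Smallest convergent = 0.41. Discriminant values: 0.78, 0.16, 0.15, 0.39; count ≥ 0.41 → 1.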